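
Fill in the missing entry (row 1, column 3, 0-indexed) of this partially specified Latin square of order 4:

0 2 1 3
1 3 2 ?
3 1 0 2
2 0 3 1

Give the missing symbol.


Row 1 contains symbols [1, 2, 3] — missing [0].
Column 3 contains symbols [1, 2, 3] — missing [0].
The missing symbol must appear in both missing sets; intersection = [0].
Therefore the hidden value is 0.

Missing value = 0.


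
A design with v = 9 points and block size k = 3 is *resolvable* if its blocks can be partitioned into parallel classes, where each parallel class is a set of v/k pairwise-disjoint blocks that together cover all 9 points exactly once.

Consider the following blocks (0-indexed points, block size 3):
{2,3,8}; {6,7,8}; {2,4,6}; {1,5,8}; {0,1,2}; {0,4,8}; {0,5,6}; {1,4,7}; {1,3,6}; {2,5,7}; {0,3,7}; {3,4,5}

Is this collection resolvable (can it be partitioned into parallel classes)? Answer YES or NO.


v = 9, block size k = 3, number of blocks = 12.
For resolvability, blocks must partition into parallel classes of size v/k = 3.
Total blocks must therefore be a multiple of 3: 12 = 3·4 + 0 ⇒ divisible ✓.
Greedy packing gives 4 candidate class(es). Each should be a full parallel class (size 3, covers all 9 points).
  Class 1 (3 blocks): {2,3,8}; {0,5,6}; {1,4,7}. Points covered: [0, 1, 2, 3, 4, 5, 6, 7, 8].
  Class 2 (3 blocks): {6,7,8}; {0,1,2}; {3,4,5}. Points covered: [0, 1, 2, 3, 4, 5, 6, 7, 8].
  Class 3 (3 blocks): {2,4,6}; {1,5,8}; {0,3,7}. Points covered: [0, 1, 2, 3, 4, 5, 6, 7, 8].
  Class 4 (3 blocks): {0,4,8}; {1,3,6}; {2,5,7}. Points covered: [0, 1, 2, 3, 4, 5, 6, 7, 8].
All classes full (size 3)? YES. All classes cover every point? YES.
Resolvable? YES.

YES


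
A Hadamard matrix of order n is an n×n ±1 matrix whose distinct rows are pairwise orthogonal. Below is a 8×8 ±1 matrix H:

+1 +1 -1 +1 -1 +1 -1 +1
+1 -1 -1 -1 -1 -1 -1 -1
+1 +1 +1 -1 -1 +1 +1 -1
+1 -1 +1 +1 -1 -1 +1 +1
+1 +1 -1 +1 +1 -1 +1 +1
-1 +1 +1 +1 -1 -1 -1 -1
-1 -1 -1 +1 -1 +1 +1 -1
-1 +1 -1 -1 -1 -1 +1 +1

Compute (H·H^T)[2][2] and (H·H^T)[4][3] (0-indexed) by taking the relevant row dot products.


Row 2 of H: [1, 1, 1, -1, -1, 1, 1, -1].
Row 3 of H: [1, -1, 1, 1, -1, -1, 1, 1].
Row 4 of H: [1, 1, -1, 1, 1, -1, 1, 1].
(H·H^T)[2][2] = Σ_j H[2][j]·H[2][j] = (1)² + (1)² + (1)² + (-1)² + (-1)² + (1)² + (1)² + (-1)² = 1 + 1 + 1 + 1 + 1 + 1 + 1 + 1 = 8.
(H·H^T)[4][3] = Σ_j H[4][j]·H[3][j] = (1)·(1) + (1)·(-1) + (-1)·(1) + (1)·(1) + (1)·(-1) + (-1)·(-1) + (1)·(1) + (1)·(1) = 1 + -1 + -1 + 1 + -1 + 1 + 1 + 1 = 2.
Rows 4 and 3 are not orthogonal (dot product = 2 ≠ 0), so H is not a Hadamard matrix.

(2,2) entry = 8; (4,3) entry = 2.


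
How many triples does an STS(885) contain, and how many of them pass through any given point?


An STS(v) is a 2-(v, 3, 1) BIBD: block size k = 3, λ = 1.
Replication: r(k − 1) = λ(v − 1) ⇒ r·2 = 885 − 1 = 884 ⇒ r = 442.
Block count: bk = vr ⇒ b·3 = 885·442 = 391170 ⇒ b = 130390.

r = 442, b = 130390.


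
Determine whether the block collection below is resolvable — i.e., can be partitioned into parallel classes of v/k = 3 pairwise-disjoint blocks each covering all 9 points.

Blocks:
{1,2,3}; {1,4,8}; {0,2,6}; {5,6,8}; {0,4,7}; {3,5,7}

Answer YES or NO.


v = 9, block size k = 3, number of blocks = 6.
For resolvability, blocks must partition into parallel classes of size v/k = 3.
Total blocks must therefore be a multiple of 3: 6 = 3·2 + 0 ⇒ divisible ✓.
Greedy packing gives 2 candidate class(es). Each should be a full parallel class (size 3, covers all 9 points).
  Class 1 (3 blocks): {1,2,3}; {5,6,8}; {0,4,7}. Points covered: [0, 1, 2, 3, 4, 5, 6, 7, 8].
  Class 2 (3 blocks): {1,4,8}; {0,2,6}; {3,5,7}. Points covered: [0, 1, 2, 3, 4, 5, 6, 7, 8].
All classes full (size 3)? YES. All classes cover every point? YES.
Resolvable? YES.

YES


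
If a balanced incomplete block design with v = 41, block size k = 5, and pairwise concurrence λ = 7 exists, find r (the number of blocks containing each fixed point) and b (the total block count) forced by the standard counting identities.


Any 2-(v, k, λ) BIBD satisfies two necessary conditions:
  (i)  Each point sits in r blocks, and counting incidences through any fixed point gives r(k − 1) = λ(v − 1), so r = λ(v − 1)/(k − 1).
  (ii) Total incidences bk = vr, so b = vr/k.
Step 1: r = λ(v − 1)/(k − 1) = 7·(41 − 1)/(5 − 1) = 7·40/4 = 280/4 = 70.
Step 2: b = vr/k = 41·70/5 = 2870/5 = 574.
Check integrality: r = 70 ∈ Z ✓, b = 574 ∈ Z ✓.
(These identities are necessary conditions: they determine r and b for any design with these parameters, but do not by themselves prove that one exists.)

r = 70, b = 574.


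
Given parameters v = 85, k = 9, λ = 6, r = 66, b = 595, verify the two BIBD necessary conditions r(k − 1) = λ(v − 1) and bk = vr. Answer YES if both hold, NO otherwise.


Condition (i): r(k − 1) = 66·8 = 528; λ(v − 1) = 6·84 = 504. Match? NO.
Condition (ii): bk = 595·9 = 5355; vr = 85·66 = 5610. Match? NO.
Both conditions hold? NO.

NO


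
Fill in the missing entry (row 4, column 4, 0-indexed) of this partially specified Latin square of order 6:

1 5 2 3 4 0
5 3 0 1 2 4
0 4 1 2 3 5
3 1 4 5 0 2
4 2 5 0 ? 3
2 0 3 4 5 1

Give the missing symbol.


Row 4 contains symbols [0, 2, 3, 4, 5] — missing [1].
Column 4 contains symbols [0, 2, 3, 4, 5] — missing [1].
The missing symbol must appear in both missing sets; intersection = [1].
Therefore the hidden value is 1.

Missing value = 1.


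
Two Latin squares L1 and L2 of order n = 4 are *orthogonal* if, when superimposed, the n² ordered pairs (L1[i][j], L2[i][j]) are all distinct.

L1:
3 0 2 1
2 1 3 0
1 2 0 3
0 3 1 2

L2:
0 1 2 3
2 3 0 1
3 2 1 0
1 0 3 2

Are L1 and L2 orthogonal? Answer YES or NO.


Form the n² = 16 superimposed pairs (L1[i][j], L2[i][j]), row by row (rows and columns indexed from 0):
row 0: (3,0) (0,1) (2,2) (1,3)
row 1: (2,2) (1,3) (3,0) (0,1)
row 2: (1,3) (2,2) (0,1) (3,0)
row 3: (0,1) (3,0) (1,3) (2,2)
Orthogonality requires all 16 pairs distinct.
But the pair (2,2) repeats: cell (0,2) has L1 = 2, L2 = 2, and cell (1,0) has L1 = 2, L2 = 2.
A repeated pair means some other pair never occurs (only 4 distinct pairs out of 16), so the squares are not orthogonal.
Conclusion: NO.

NO


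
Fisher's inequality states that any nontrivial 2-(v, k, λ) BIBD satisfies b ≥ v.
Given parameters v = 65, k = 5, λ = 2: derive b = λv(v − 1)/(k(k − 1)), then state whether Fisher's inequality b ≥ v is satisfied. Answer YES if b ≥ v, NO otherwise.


b = λv(v − 1)/(k(k − 1)) = 2·65·64/(5·4) = 8320/20 = 416.
Compare with v = 65: b ≥ v, so Fisher's inequality holds.

YES


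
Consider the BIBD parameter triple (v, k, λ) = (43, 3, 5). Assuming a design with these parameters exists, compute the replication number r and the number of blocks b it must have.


Any 2-(v, k, λ) BIBD satisfies two necessary conditions:
  (i)  Each point sits in r blocks, and counting incidences through any fixed point gives r(k − 1) = λ(v − 1), so r = λ(v − 1)/(k − 1).
  (ii) Total incidences bk = vr, so b = vr/k.
Step 1: r = λ(v − 1)/(k − 1) = 5·(43 − 1)/(3 − 1) = 5·42/2 = 210/2 = 105.
Step 2: b = vr/k = 43·105/3 = 4515/3 = 1505.
Check integrality: r = 105 ∈ Z ✓, b = 1505 ∈ Z ✓.
(These identities are necessary conditions: they determine r and b for any design with these parameters, but do not by themselves prove that one exists.)

r = 105, b = 1505.


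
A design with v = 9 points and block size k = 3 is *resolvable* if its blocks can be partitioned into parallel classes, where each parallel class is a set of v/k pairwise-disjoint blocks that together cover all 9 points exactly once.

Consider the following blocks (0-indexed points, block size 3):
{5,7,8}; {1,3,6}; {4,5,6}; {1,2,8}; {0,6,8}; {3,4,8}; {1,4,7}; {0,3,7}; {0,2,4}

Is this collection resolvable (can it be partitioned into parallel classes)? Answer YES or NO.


v = 9, block size k = 3, number of blocks = 9.
For resolvability, blocks must partition into parallel classes of size v/k = 3.
Total blocks must therefore be a multiple of 3: 9 = 3·3 + 0 ⇒ divisible ✓.
Consider block {0,6,8}. The only other block(s) in the collection disjoint from it are {1,4,7} — just 1 block(s). Any parallel class containing {0,6,8} would need 2 other blocks each disjoint from it, so no parallel class of size 3 can contain {0,6,8}.
Since every block must belong to some parallel class in a resolution, the collection cannot be partitioned into parallel classes.
Resolvable? NO.

NO


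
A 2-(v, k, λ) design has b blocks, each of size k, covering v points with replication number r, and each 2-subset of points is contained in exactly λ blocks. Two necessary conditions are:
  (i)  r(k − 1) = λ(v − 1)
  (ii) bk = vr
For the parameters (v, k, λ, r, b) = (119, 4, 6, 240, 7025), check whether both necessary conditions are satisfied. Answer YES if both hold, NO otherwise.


Condition (i): r(k − 1) = 240·3 = 720; λ(v − 1) = 6·118 = 708. Match? NO.
Condition (ii): bk = 7025·4 = 28100; vr = 119·240 = 28560. Match? NO.
Both conditions hold? NO.

NO


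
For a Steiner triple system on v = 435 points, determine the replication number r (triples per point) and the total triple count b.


An STS(v) is a 2-(v, 3, 1) BIBD: block size k = 3, λ = 1.
Replication: r(k − 1) = λ(v − 1) ⇒ r·2 = 435 − 1 = 434 ⇒ r = 217.
Block count: b = v(v − 1)/6 = 435·434/6 = 188790/6 = 31465.

r = 217, b = 31465.


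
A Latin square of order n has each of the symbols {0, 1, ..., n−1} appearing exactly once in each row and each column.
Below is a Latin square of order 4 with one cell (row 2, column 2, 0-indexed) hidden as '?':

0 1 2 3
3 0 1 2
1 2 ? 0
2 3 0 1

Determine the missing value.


Row 2 contains symbols [0, 1, 2] — missing [3].
Column 2 contains symbols [0, 1, 2] — missing [3].
The missing symbol must appear in both missing sets; intersection = [3].
Therefore the hidden value is 3.

Missing value = 3.


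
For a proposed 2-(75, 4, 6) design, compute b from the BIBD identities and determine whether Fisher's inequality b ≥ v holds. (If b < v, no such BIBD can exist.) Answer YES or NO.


r = λ(v − 1)/(k − 1) = 6·74/3 = 148.
b = vr/k = 75·148/4 = 2775.
Fisher's inequality: b ≥ v ⇔ 2775 ≥ 75? YES.

YES


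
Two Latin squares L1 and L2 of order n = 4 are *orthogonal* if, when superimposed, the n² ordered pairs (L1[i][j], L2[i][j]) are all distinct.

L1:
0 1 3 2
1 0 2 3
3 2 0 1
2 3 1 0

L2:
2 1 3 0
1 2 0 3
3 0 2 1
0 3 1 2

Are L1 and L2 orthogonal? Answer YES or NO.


Form the n² = 16 superimposed pairs (L1[i][j], L2[i][j]), row by row (rows and columns indexed from 0):
row 0: (0,2) (1,1) (3,3) (2,0)
row 1: (1,1) (0,2) (2,0) (3,3)
row 2: (3,3) (2,0) (0,2) (1,1)
row 3: (2,0) (3,3) (1,1) (0,2)
Orthogonality requires all 16 pairs distinct.
But the pair (1,1) repeats: cell (0,1) has L1 = 1, L2 = 1, and cell (1,0) has L1 = 1, L2 = 1.
A repeated pair means some other pair never occurs (only 4 distinct pairs out of 16), so the squares are not orthogonal.
Conclusion: NO.

NO


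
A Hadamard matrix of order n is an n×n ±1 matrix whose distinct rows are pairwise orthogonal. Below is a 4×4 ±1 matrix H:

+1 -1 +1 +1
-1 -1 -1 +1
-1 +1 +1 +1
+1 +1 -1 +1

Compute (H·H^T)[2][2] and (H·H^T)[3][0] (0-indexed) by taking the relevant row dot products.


Row 0 of H: [1, -1, 1, 1].
Row 2 of H: [-1, 1, 1, 1].
Row 3 of H: [1, 1, -1, 1].
(H·H^T)[2][2] = Σ_j H[2][j]·H[2][j] = (-1)² + (1)² + (1)² + (1)² = 1 + 1 + 1 + 1 = 4.
(H·H^T)[3][0] = Σ_j H[3][j]·H[0][j] = (1)·(1) + (1)·(-1) + (-1)·(1) + (1)·(1) = 1 + -1 + -1 + 1 = 0.
So rows 3 and 0 are orthogonal; the diagonal entry equals n = 4.

(2,2) entry = 4; (3,0) entry = 0.


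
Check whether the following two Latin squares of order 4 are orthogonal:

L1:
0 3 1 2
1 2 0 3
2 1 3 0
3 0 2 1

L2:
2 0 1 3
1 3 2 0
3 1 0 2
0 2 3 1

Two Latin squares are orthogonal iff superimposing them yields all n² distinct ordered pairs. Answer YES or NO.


Form the n² = 16 superimposed pairs (L1[i][j], L2[i][j]), row by row (rows and columns indexed from 0):
row 0: (0,2) (3,0) (1,1) (2,3)
row 1: (1,1) (2,3) (0,2) (3,0)
row 2: (2,3) (1,1) (3,0) (0,2)
row 3: (3,0) (0,2) (2,3) (1,1)
Orthogonality requires all 16 pairs distinct.
But the pair (1,1) repeats: cell (0,2) has L1 = 1, L2 = 1, and cell (1,0) has L1 = 1, L2 = 1.
A repeated pair means some other pair never occurs (only 4 distinct pairs out of 16), so the squares are not orthogonal.
Conclusion: NO.

NO


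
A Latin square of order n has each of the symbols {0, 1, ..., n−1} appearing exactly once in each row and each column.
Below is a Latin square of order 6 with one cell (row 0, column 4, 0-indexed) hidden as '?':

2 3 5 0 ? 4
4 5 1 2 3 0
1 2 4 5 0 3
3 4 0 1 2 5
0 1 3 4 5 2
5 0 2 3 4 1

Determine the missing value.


Row 0 contains symbols [0, 2, 3, 4, 5] — missing [1].
Column 4 contains symbols [0, 2, 3, 4, 5] — missing [1].
The missing symbol must appear in both missing sets; intersection = [1].
Therefore the hidden value is 1.

Missing value = 1.


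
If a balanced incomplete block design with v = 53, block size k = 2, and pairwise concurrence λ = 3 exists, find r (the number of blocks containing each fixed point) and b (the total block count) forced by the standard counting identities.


Any 2-(v, k, λ) BIBD satisfies two necessary conditions:
  (i)  Each point sits in r blocks, and counting incidences through any fixed point gives r(k − 1) = λ(v − 1), so r = λ(v − 1)/(k − 1).
  (ii) Total incidences bk = vr, so b = vr/k.
Step 1: r = λ(v − 1)/(k − 1) = 3·(53 − 1)/(2 − 1) = 3·52/1 = 156/1 = 156.
Step 2: b = vr/k = 53·156/2 = 8268/2 = 4134.
Check integrality: r = 156 ∈ Z ✓, b = 4134 ∈ Z ✓.
(These identities are necessary conditions: they determine r and b for any design with these parameters, but do not by themselves prove that one exists.)

r = 156, b = 4134.


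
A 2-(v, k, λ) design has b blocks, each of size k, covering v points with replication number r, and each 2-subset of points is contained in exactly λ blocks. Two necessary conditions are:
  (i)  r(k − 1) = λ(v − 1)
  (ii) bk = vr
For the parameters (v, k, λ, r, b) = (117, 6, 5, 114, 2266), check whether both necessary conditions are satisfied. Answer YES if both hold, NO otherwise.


Condition (i): r(k − 1) = 114·5 = 570; λ(v − 1) = 5·116 = 580. Match? NO.
Condition (ii): bk = 2266·6 = 13596; vr = 117·114 = 13338. Match? NO.
Both conditions hold? NO.

NO


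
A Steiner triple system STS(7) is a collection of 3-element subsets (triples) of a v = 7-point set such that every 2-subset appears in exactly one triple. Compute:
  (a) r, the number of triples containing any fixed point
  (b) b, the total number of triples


An STS(v) is a 2-(v, 3, 1) BIBD: block size k = 3, λ = 1.
Replication: r(k − 1) = λ(v − 1) ⇒ r·2 = 7 − 1 = 6 ⇒ r = 3.
Block count: b = v(v − 1)/6 = 7·6/6 = 42/6 = 7.
(Check via bk = vr: 7·3 = 21 = 7·3 = 21 ✓.)

r = 3, b = 7.


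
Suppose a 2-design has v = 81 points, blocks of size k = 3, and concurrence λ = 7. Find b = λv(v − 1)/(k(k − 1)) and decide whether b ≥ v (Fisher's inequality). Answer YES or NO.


r = λ(v − 1)/(k − 1) = 7·80/2 = 280.
b = vr/k = 81·280/3 = 7560.
Fisher's inequality: b ≥ v ⇔ 7560 ≥ 81? YES.

YES


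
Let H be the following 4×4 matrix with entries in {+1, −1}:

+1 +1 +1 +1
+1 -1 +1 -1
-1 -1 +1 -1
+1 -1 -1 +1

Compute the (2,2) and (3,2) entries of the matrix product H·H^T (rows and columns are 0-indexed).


Row 2 of H: [-1, -1, 1, -1].
Row 3 of H: [1, -1, -1, 1].
(H·H^T)[2][2] = Σ_j H[2][j]·H[2][j] = (-1)² + (-1)² + (1)² + (-1)² = 1 + 1 + 1 + 1 = 4.
(H·H^T)[3][2] = Σ_j H[3][j]·H[2][j] = (1)·(-1) + (-1)·(-1) + (-1)·(1) + (1)·(-1) = -1 + 1 + -1 + -1 = -2.
Rows 3 and 2 are not orthogonal (dot product = -2 ≠ 0), so H is not a Hadamard matrix.

(2,2) entry = 4; (3,2) entry = -2.


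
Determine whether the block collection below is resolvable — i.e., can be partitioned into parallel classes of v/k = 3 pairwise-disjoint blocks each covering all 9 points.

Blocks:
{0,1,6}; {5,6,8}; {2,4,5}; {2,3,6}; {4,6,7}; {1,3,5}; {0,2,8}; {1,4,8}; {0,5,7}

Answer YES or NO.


v = 9, block size k = 3, number of blocks = 9.
For resolvability, blocks must partition into parallel classes of size v/k = 3.
Total blocks must therefore be a multiple of 3: 9 = 3·3 + 0 ⇒ divisible ✓.
Consider block {0,1,6}. The only other block(s) in the collection disjoint from it are {2,4,5} — just 1 block(s). Any parallel class containing {0,1,6} would need 2 other blocks each disjoint from it, so no parallel class of size 3 can contain {0,1,6}.
Since every block must belong to some parallel class in a resolution, the collection cannot be partitioned into parallel classes.
Resolvable? NO.

NO


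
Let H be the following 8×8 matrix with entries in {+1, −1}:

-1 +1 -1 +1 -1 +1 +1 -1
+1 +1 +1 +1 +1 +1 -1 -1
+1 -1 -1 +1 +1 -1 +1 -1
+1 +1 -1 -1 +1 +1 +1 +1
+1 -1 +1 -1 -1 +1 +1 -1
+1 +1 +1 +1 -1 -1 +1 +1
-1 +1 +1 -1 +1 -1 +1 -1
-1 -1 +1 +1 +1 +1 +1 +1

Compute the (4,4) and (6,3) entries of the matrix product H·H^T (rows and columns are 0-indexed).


Row 3 of H: [1, 1, -1, -1, 1, 1, 1, 1].
Row 4 of H: [1, -1, 1, -1, -1, 1, 1, -1].
Row 6 of H: [-1, 1, 1, -1, 1, -1, 1, -1].
(H·H^T)[4][4] = Σ_j H[4][j]·H[4][j] = (1)² + (-1)² + (1)² + (-1)² + (-1)² + (1)² + (1)² + (-1)² = 1 + 1 + 1 + 1 + 1 + 1 + 1 + 1 = 8.
(H·H^T)[6][3] = Σ_j H[6][j]·H[3][j] = (-1)·(1) + (1)·(1) + (1)·(-1) + (-1)·(-1) + (1)·(1) + (-1)·(1) + (1)·(1) + (-1)·(1) = -1 + 1 + -1 + 1 + 1 + -1 + 1 + -1 = 0.
So rows 6 and 3 are orthogonal; the diagonal entry equals n = 8.

(4,4) entry = 8; (6,3) entry = 0.


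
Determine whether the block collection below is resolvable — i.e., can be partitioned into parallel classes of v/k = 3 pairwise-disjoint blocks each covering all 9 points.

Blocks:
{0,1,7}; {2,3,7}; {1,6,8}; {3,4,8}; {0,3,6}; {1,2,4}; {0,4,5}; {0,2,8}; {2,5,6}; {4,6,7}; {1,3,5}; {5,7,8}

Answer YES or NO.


v = 9, block size k = 3, number of blocks = 12.
For resolvability, blocks must partition into parallel classes of size v/k = 3.
Total blocks must therefore be a multiple of 3: 12 = 3·4 + 0 ⇒ divisible ✓.
Greedy packing gives 4 candidate class(es). Each should be a full parallel class (size 3, covers all 9 points).
  Class 1 (3 blocks): {0,1,7}; {3,4,8}; {2,5,6}. Points covered: [0, 1, 2, 3, 4, 5, 6, 7, 8].
  Class 2 (3 blocks): {2,3,7}; {1,6,8}; {0,4,5}. Points covered: [0, 1, 2, 3, 4, 5, 6, 7, 8].
  Class 3 (3 blocks): {0,3,6}; {1,2,4}; {5,7,8}. Points covered: [0, 1, 2, 3, 4, 5, 6, 7, 8].
  Class 4 (3 blocks): {0,2,8}; {4,6,7}; {1,3,5}. Points covered: [0, 1, 2, 3, 4, 5, 6, 7, 8].
All classes full (size 3)? YES. All classes cover every point? YES.
Resolvable? YES.

YES


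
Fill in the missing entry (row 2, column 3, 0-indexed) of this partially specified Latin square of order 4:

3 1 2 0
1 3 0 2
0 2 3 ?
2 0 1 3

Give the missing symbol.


Row 2 contains symbols [0, 2, 3] — missing [1].
Column 3 contains symbols [0, 2, 3] — missing [1].
The missing symbol must appear in both missing sets; intersection = [1].
Therefore the hidden value is 1.

Missing value = 1.


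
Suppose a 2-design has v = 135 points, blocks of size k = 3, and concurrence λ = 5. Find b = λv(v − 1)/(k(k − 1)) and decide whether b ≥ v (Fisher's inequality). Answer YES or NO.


b = λv(v − 1)/(k(k − 1)) = 5·135·134/(3·2) = 90450/6 = 15075.
Compare with v = 135: b ≥ v, so Fisher's inequality holds.

YES


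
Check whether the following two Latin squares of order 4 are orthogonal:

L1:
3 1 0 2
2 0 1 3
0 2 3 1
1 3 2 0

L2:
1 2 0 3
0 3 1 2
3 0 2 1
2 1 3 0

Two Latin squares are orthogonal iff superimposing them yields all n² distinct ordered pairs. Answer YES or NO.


Form the n² = 16 superimposed pairs (L1[i][j], L2[i][j]), row by row (rows and columns indexed from 0):
row 0: (3,1) (1,2) (0,0) (2,3)
row 1: (2,0) (0,3) (1,1) (3,2)
row 2: (0,3) (2,0) (3,2) (1,1)
row 3: (1,2) (3,1) (2,3) (0,0)
Orthogonality requires all 16 pairs distinct.
But the pair (0,3) repeats: cell (1,1) has L1 = 0, L2 = 3, and cell (2,0) has L1 = 0, L2 = 3.
A repeated pair means some other pair never occurs (only 8 distinct pairs out of 16), so the squares are not orthogonal.
Conclusion: NO.

NO


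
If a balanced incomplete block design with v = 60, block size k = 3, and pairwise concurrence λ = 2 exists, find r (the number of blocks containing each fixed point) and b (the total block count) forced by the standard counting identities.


Any 2-(v, k, λ) BIBD satisfies two necessary conditions:
  (i)  Each point sits in r blocks, and counting incidences through any fixed point gives r(k − 1) = λ(v − 1), so r = λ(v − 1)/(k − 1).
  (ii) Total incidences bk = vr, so b = vr/k.
Step 1: r = λ(v − 1)/(k − 1) = 2·(60 − 1)/(3 − 1) = 2·59/2 = 118/2 = 59.
Step 2: b = vr/k = 60·59/3 = 3540/3 = 1180.
Check integrality: r = 59 ∈ Z ✓, b = 1180 ∈ Z ✓.
(These identities are necessary conditions: they determine r and b for any design with these parameters, but do not by themselves prove that one exists.)

r = 59, b = 1180.


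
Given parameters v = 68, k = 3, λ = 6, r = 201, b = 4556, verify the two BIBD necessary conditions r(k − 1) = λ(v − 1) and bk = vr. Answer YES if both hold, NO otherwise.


Condition (i): r(k − 1) = 201·2 = 402; λ(v − 1) = 6·67 = 402. Match? YES.
Condition (ii): bk = 4556·3 = 13668; vr = 68·201 = 13668. Match? YES.
Both conditions hold? YES.

YES


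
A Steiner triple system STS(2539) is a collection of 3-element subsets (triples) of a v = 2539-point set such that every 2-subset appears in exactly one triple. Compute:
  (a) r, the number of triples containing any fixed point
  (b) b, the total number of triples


An STS(v) is a 2-(v, 3, 1) BIBD: block size k = 3, λ = 1.
Replication: r(k − 1) = λ(v − 1) ⇒ r·2 = 2539 − 1 = 2538 ⇒ r = 1269.
Block count: bk = vr ⇒ b·3 = 2539·1269 = 3221991 ⇒ b = 1073997.
(Check via b = v(v − 1)/6 = 2539·2538/6 = 6443982/6 = 1073997.)

r = 1269, b = 1073997.


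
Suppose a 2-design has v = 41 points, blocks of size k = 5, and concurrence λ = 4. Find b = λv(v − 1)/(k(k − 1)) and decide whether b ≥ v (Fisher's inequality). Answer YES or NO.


b = λv(v − 1)/(k(k − 1)) = 4·41·40/(5·4) = 6560/20 = 328.
Compare with v = 41: b ≥ v, so Fisher's inequality holds.

YES


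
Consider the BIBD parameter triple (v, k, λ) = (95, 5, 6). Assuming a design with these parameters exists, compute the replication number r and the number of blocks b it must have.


Any 2-(v, k, λ) BIBD satisfies two necessary conditions:
  (i)  Each point sits in r blocks, and counting incidences through any fixed point gives r(k − 1) = λ(v − 1), so r = λ(v − 1)/(k − 1).
  (ii) Total incidences bk = vr, so b = vr/k.
Step 1: r = λ(v − 1)/(k − 1) = 6·(95 − 1)/(5 − 1) = 6·94/4 = 564/4 = 141.
Step 2: b = vr/k = 95·141/5 = 13395/5 = 2679.
Check integrality: r = 141 ∈ Z ✓, b = 2679 ∈ Z ✓.
(These identities are necessary conditions: they determine r and b for any design with these parameters, but do not by themselves prove that one exists.)

r = 141, b = 2679.


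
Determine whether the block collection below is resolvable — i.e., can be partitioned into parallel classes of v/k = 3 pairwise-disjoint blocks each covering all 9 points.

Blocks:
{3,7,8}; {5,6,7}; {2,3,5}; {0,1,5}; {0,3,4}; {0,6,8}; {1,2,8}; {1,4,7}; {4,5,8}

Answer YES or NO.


v = 9, block size k = 3, number of blocks = 9.
For resolvability, blocks must partition into parallel classes of size v/k = 3.
Total blocks must therefore be a multiple of 3: 9 = 3·3 + 0 ⇒ divisible ✓.
Consider block {3,7,8}. The only other block(s) in the collection disjoint from it are {0,1,5} — just 1 block(s). Any parallel class containing {3,7,8} would need 2 other blocks each disjoint from it, so no parallel class of size 3 can contain {3,7,8}.
Since every block must belong to some parallel class in a resolution, the collection cannot be partitioned into parallel classes.
Resolvable? NO.

NO


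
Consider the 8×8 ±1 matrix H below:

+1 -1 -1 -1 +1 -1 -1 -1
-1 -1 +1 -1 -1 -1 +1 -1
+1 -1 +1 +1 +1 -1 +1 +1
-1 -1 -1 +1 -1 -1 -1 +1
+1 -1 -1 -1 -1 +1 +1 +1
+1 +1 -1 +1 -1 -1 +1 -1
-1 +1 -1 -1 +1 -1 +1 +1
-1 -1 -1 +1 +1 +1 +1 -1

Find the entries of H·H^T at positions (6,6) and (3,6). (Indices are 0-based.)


Row 3 of H: [-1, -1, -1, 1, -1, -1, -1, 1].
Row 6 of H: [-1, 1, -1, -1, 1, -1, 1, 1].
(H·H^T)[6][6] = Σ_j H[6][j]·H[6][j] = (-1)² + (1)² + (-1)² + (-1)² + (1)² + (-1)² + (1)² + (1)² = 1 + 1 + 1 + 1 + 1 + 1 + 1 + 1 = 8.
(H·H^T)[3][6] = Σ_j H[3][j]·H[6][j] = (-1)·(-1) + (-1)·(1) + (-1)·(-1) + (1)·(-1) + (-1)·(1) + (-1)·(-1) + (-1)·(1) + (1)·(1) = 1 + -1 + 1 + -1 + -1 + 1 + -1 + 1 = 0.
So rows 3 and 6 are orthogonal; the diagonal entry equals n = 8.

(6,6) entry = 8; (3,6) entry = 0.


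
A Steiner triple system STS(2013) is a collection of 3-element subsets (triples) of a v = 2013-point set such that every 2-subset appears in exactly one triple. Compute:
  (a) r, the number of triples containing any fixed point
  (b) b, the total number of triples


An STS(v) is a 2-(v, 3, 1) BIBD: block size k = 3, λ = 1.
Replication: r(k − 1) = λ(v − 1) ⇒ r·2 = 2013 − 1 = 2012 ⇒ r = 1006.
Block count: bk = vr ⇒ b·3 = 2013·1006 = 2025078 ⇒ b = 675026.
(Check via b = v(v − 1)/6 = 2013·2012/6 = 4050156/6 = 675026.)

r = 1006, b = 675026.


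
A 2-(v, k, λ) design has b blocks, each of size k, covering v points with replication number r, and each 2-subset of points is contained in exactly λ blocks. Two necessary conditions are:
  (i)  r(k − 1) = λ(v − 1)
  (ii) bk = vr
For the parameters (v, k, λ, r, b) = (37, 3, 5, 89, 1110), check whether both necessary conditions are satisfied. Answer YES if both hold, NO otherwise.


Condition (i): r(k − 1) = 89·2 = 178; λ(v − 1) = 5·36 = 180. Match? NO.
Condition (ii): bk = 1110·3 = 3330; vr = 37·89 = 3293. Match? NO.
Both conditions hold? NO.

NO


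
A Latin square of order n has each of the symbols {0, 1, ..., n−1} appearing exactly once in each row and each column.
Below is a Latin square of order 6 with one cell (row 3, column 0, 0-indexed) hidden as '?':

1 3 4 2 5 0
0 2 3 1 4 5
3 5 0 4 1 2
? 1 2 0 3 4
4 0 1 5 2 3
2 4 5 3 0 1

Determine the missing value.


Row 3 contains symbols [0, 1, 2, 3, 4] — missing [5].
Column 0 contains symbols [0, 1, 2, 3, 4] — missing [5].
The missing symbol must appear in both missing sets; intersection = [5].
Therefore the hidden value is 5.

Missing value = 5.


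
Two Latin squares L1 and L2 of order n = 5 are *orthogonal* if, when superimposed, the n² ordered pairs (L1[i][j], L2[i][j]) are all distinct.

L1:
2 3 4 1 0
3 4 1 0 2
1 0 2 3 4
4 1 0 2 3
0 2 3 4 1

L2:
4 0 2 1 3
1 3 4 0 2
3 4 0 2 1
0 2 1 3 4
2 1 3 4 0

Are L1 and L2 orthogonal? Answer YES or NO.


Form the n² = 25 superimposed pairs (L1[i][j], L2[i][j]), row by row (rows and columns indexed from 0):
row 0: (2,4) (3,0) (4,2) (1,1) (0,3)
row 1: (3,1) (4,3) (1,4) (0,0) (2,2)
row 2: (1,3) (0,4) (2,0) (3,2) (4,1)
row 3: (4,0) (1,2) (0,1) (2,3) (3,4)
row 4: (0,2) (2,1) (3,3) (4,4) (1,0)
Orthogonality requires all 25 pairs distinct.
Check by first coordinate: for each symbol s of L1, list the L2 entries in the n cells where L1 = s; they must all differ.
  L1 = 0: L2 entries (in reading order) 3, 0, 4, 1, 2 — all 5 distinct ✓
  L1 = 1: L2 entries (in reading order) 1, 4, 3, 2, 0 — all 5 distinct ✓
  L1 = 2: L2 entries (in reading order) 4, 2, 0, 3, 1 — all 5 distinct ✓
  L1 = 3: L2 entries (in reading order) 0, 1, 2, 4, 3 — all 5 distinct ✓
  L1 = 4: L2 entries (in reading order) 2, 3, 1, 0, 4 — all 5 distinct ✓
Every symbol of L1 meets every symbol of L2 exactly once, so all 25 pairs are distinct (25 of 25).
Conclusion: YES.

YES


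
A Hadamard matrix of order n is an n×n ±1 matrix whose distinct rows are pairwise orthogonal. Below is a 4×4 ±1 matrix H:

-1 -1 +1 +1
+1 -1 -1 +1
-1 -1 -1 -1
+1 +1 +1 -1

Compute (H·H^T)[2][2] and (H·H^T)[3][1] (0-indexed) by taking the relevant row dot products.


Row 1 of H: [1, -1, -1, 1].
Row 2 of H: [-1, -1, -1, -1].
Row 3 of H: [1, 1, 1, -1].
(H·H^T)[2][2] = Σ_j H[2][j]·H[2][j] = (-1)² + (-1)² + (-1)² + (-1)² = 1 + 1 + 1 + 1 = 4.
(H·H^T)[3][1] = Σ_j H[3][j]·H[1][j] = (1)·(1) + (1)·(-1) + (1)·(-1) + (-1)·(1) = 1 + -1 + -1 + -1 = -2.
Rows 3 and 1 are not orthogonal (dot product = -2 ≠ 0), so H is not a Hadamard matrix.

(2,2) entry = 4; (3,1) entry = -2.


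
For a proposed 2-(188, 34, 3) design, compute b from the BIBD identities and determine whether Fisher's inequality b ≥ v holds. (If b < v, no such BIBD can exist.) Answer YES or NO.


b = λv(v − 1)/(k(k − 1)) = 3·188·187/(34·33) = 105468/1122 = 94.
Compare with v = 188: b < v, so Fisher's inequality fails.

NO


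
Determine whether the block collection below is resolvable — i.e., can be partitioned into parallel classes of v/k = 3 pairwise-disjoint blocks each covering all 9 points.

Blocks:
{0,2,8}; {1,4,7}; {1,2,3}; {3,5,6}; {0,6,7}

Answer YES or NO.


v = 9, block size k = 3, number of blocks = 5.
For resolvability, blocks must partition into parallel classes of size v/k = 3.
Total blocks must therefore be a multiple of 3: 5 = 3·1 + 2 ⇒ not divisible ✗.
Resolvable? NO.

NO


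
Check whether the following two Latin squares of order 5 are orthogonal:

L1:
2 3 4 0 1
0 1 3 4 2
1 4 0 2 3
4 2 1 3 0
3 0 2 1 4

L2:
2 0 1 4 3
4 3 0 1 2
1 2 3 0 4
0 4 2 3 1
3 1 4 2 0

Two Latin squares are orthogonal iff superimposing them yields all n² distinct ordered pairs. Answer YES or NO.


Form the n² = 25 superimposed pairs (L1[i][j], L2[i][j]), row by row (rows and columns indexed from 0):
row 0: (2,2) (3,0) (4,1) (0,4) (1,3)
row 1: (0,4) (1,3) (3,0) (4,1) (2,2)
row 2: (1,1) (4,2) (0,3) (2,0) (3,4)
row 3: (4,0) (2,4) (1,2) (3,3) (0,1)
row 4: (3,3) (0,1) (2,4) (1,2) (4,0)
Orthogonality requires all 25 pairs distinct.
But the pair (0,4) repeats: cell (0,3) has L1 = 0, L2 = 4, and cell (1,0) has L1 = 0, L2 = 4.
A repeated pair means some other pair never occurs (only 15 distinct pairs out of 25), so the squares are not orthogonal.
Conclusion: NO.

NO


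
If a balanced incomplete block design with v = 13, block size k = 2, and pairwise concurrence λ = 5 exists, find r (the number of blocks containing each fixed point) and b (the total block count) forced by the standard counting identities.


Any 2-(v, k, λ) BIBD satisfies two necessary conditions:
  (i)  Each point sits in r blocks, and counting incidences through any fixed point gives r(k − 1) = λ(v − 1), so r = λ(v − 1)/(k − 1).
  (ii) Total incidences bk = vr, so b = vr/k.
Step 1: r = λ(v − 1)/(k − 1) = 5·(13 − 1)/(2 − 1) = 5·12/1 = 60/1 = 60.
Step 2: b = vr/k = 13·60/2 = 780/2 = 390.
Check integrality: r = 60 ∈ Z ✓, b = 390 ∈ Z ✓.
(These identities are necessary conditions: they determine r and b for any design with these parameters, but do not by themselves prove that one exists.)

r = 60, b = 390.


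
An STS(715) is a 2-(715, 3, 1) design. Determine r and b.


An STS(v) is a 2-(v, 3, 1) BIBD: block size k = 3, λ = 1.
Replication: r(k − 1) = λ(v − 1) ⇒ r·2 = 715 − 1 = 714 ⇒ r = 357.
Block count: bk = vr ⇒ b·3 = 715·357 = 255255 ⇒ b = 85085.

r = 357, b = 85085.


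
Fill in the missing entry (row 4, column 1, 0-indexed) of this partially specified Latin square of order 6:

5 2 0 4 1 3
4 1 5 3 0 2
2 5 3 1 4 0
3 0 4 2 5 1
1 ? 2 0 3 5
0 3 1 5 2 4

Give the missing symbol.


Row 4 contains symbols [0, 1, 2, 3, 5] — missing [4].
Column 1 contains symbols [0, 1, 2, 3, 5] — missing [4].
The missing symbol must appear in both missing sets; intersection = [4].
Therefore the hidden value is 4.

Missing value = 4.


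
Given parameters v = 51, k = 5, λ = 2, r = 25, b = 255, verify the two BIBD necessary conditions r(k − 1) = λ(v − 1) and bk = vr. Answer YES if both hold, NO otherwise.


Condition (i): r(k − 1) = 25·4 = 100; λ(v − 1) = 2·50 = 100. Match? YES.
Condition (ii): bk = 255·5 = 1275; vr = 51·25 = 1275. Match? YES.
Both conditions hold? YES.

YES


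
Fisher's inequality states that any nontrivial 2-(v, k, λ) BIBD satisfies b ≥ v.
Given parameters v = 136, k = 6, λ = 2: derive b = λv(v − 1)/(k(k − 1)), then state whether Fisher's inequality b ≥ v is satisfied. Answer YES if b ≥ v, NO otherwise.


r = λ(v − 1)/(k − 1) = 2·135/5 = 54.
b = vr/k = 136·54/6 = 1224.
Fisher's inequality: b ≥ v ⇔ 1224 ≥ 136? YES.

YES


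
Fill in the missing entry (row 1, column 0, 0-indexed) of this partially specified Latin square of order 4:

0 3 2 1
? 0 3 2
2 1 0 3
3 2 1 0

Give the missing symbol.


Row 1 contains symbols [0, 2, 3] — missing [1].
Column 0 contains symbols [0, 2, 3] — missing [1].
The missing symbol must appear in both missing sets; intersection = [1].
Therefore the hidden value is 1.

Missing value = 1.


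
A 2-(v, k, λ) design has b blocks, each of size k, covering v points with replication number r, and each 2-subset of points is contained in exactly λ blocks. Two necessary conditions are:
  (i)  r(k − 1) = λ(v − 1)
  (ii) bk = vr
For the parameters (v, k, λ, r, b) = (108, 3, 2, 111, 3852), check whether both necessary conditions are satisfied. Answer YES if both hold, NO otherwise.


Condition (i): r(k − 1) = 111·2 = 222; λ(v − 1) = 2·107 = 214. Match? NO.
Condition (ii): bk = 3852·3 = 11556; vr = 108·111 = 11988. Match? NO.
Both conditions hold? NO.

NO


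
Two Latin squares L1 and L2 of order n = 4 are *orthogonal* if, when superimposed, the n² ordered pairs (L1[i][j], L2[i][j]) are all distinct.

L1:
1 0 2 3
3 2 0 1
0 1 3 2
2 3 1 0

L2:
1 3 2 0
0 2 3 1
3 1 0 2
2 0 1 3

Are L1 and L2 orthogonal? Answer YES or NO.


Form the n² = 16 superimposed pairs (L1[i][j], L2[i][j]), row by row (rows and columns indexed from 0):
row 0: (1,1) (0,3) (2,2) (3,0)
row 1: (3,0) (2,2) (0,3) (1,1)
row 2: (0,3) (1,1) (3,0) (2,2)
row 3: (2,2) (3,0) (1,1) (0,3)
Orthogonality requires all 16 pairs distinct.
But the pair (3,0) repeats: cell (0,3) has L1 = 3, L2 = 0, and cell (1,0) has L1 = 3, L2 = 0.
A repeated pair means some other pair never occurs (only 4 distinct pairs out of 16), so the squares are not orthogonal.
Conclusion: NO.

NO


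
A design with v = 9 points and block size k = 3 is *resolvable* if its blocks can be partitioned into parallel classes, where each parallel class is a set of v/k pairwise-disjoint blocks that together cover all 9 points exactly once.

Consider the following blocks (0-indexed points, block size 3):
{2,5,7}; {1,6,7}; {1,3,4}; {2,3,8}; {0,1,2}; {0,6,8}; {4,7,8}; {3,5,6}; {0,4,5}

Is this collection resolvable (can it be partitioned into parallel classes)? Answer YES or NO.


v = 9, block size k = 3, number of blocks = 9.
For resolvability, blocks must partition into parallel classes of size v/k = 3.
Total blocks must therefore be a multiple of 3: 9 = 3·3 + 0 ⇒ divisible ✓.
Greedy packing gives 3 candidate class(es). Each should be a full parallel class (size 3, covers all 9 points).
  Class 1 (3 blocks): {2,5,7}; {1,3,4}; {0,6,8}. Points covered: [0, 1, 2, 3, 4, 5, 6, 7, 8].
  Class 2 (3 blocks): {1,6,7}; {2,3,8}; {0,4,5}. Points covered: [0, 1, 2, 3, 4, 5, 6, 7, 8].
  Class 3 (3 blocks): {0,1,2}; {4,7,8}; {3,5,6}. Points covered: [0, 1, 2, 3, 4, 5, 6, 7, 8].
All classes full (size 3)? YES. All classes cover every point? YES.
Resolvable? YES.

YES


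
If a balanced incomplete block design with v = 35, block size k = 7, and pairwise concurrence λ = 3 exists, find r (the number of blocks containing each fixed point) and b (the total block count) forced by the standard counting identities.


Any 2-(v, k, λ) BIBD satisfies two necessary conditions:
  (i)  Each point sits in r blocks, and counting incidences through any fixed point gives r(k − 1) = λ(v − 1), so r = λ(v − 1)/(k − 1).
  (ii) Total incidences bk = vr, so b = vr/k.
Step 1: r = λ(v − 1)/(k − 1) = 3·(35 − 1)/(7 − 1) = 3·34/6 = 102/6 = 17.
Step 2: b = vr/k = 35·17/7 = 595/7 = 85.
Check integrality: r = 17 ∈ Z ✓, b = 85 ∈ Z ✓.
(These identities are necessary conditions: they determine r and b for any design with these parameters, but do not by themselves prove that one exists.)

r = 17, b = 85.


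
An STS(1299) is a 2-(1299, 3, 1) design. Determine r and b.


An STS(v) is a 2-(v, 3, 1) BIBD: block size k = 3, λ = 1.
Replication: r(k − 1) = λ(v − 1) ⇒ r·2 = 1299 − 1 = 1298 ⇒ r = 649.
Block count: b = v(v − 1)/6 = 1299·1298/6 = 1686102/6 = 281017.
(Check via bk = vr: 281017·3 = 843051 = 1299·649 = 843051 ✓.)

r = 649, b = 281017.


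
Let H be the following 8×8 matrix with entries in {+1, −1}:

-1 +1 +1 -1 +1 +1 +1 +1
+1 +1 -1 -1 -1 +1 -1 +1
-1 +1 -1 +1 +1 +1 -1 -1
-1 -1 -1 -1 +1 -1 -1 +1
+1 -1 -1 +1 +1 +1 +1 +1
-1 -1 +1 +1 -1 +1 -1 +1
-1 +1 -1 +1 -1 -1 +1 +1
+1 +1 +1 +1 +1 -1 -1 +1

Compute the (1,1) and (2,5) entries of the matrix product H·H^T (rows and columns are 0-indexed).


Row 1 of H: [1, 1, -1, -1, -1, 1, -1, 1].
Row 2 of H: [-1, 1, -1, 1, 1, 1, -1, -1].
Row 5 of H: [-1, -1, 1, 1, -1, 1, -1, 1].
(H·H^T)[1][1] = Σ_j H[1][j]·H[1][j] = (1)² + (1)² + (-1)² + (-1)² + (-1)² + (1)² + (-1)² + (1)² = 1 + 1 + 1 + 1 + 1 + 1 + 1 + 1 = 8.
(H·H^T)[2][5] = Σ_j H[2][j]·H[5][j] = (-1)·(-1) + (1)·(-1) + (-1)·(1) + (1)·(1) + (1)·(-1) + (1)·(1) + (-1)·(-1) + (-1)·(1) = 1 + -1 + -1 + 1 + -1 + 1 + 1 + -1 = 0.
So rows 2 and 5 are orthogonal; the diagonal entry equals n = 8.

(1,1) entry = 8; (2,5) entry = 0.


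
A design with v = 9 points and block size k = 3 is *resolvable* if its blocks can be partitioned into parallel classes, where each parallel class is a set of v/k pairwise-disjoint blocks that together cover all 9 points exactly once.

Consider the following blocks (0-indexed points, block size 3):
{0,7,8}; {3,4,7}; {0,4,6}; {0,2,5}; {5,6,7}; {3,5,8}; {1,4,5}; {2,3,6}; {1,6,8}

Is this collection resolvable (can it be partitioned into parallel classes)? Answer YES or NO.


v = 9, block size k = 3, number of blocks = 9.
For resolvability, blocks must partition into parallel classes of size v/k = 3.
Total blocks must therefore be a multiple of 3: 9 = 3·3 + 0 ⇒ divisible ✓.
Consider block {0,4,6}. The only other block(s) in the collection disjoint from it are {3,5,8} — just 1 block(s). Any parallel class containing {0,4,6} would need 2 other blocks each disjoint from it, so no parallel class of size 3 can contain {0,4,6}.
Since every block must belong to some parallel class in a resolution, the collection cannot be partitioned into parallel classes.
Resolvable? NO.

NO


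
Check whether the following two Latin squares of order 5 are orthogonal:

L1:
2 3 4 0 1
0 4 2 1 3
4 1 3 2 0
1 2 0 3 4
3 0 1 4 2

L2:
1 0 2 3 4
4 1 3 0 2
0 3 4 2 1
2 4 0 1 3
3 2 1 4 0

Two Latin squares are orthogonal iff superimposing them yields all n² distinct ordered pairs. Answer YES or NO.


Form the n² = 25 superimposed pairs (L1[i][j], L2[i][j]), row by row (rows and columns indexed from 0):
row 0: (2,1) (3,0) (4,2) (0,3) (1,4)
row 1: (0,4) (4,1) (2,3) (1,0) (3,2)
row 2: (4,0) (1,3) (3,4) (2,2) (0,1)
row 3: (1,2) (2,4) (0,0) (3,1) (4,3)
row 4: (3,3) (0,2) (1,1) (4,4) (2,0)
Orthogonality requires all 25 pairs distinct.
Check by first coordinate: for each symbol s of L1, list the L2 entries in the n cells where L1 = s; they must all differ.
  L1 = 0: L2 entries (in reading order) 3, 4, 1, 0, 2 — all 5 distinct ✓
  L1 = 1: L2 entries (in reading order) 4, 0, 3, 2, 1 — all 5 distinct ✓
  L1 = 2: L2 entries (in reading order) 1, 3, 2, 4, 0 — all 5 distinct ✓
  L1 = 3: L2 entries (in reading order) 0, 2, 4, 1, 3 — all 5 distinct ✓
  L1 = 4: L2 entries (in reading order) 2, 1, 0, 3, 4 — all 5 distinct ✓
Every symbol of L1 meets every symbol of L2 exactly once, so all 25 pairs are distinct (25 of 25).
Conclusion: YES.

YES
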